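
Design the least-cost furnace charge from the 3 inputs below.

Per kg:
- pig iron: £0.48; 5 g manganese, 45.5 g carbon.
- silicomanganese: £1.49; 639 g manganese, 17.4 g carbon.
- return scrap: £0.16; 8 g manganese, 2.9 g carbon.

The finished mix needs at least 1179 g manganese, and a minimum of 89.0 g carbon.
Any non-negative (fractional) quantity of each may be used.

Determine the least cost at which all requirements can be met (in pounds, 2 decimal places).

Let x1 = kg of pig iron, x2 = kg of silicomanganese, x3 = kg of return scrap.
Minimise 0.48x1 + 1.49x2 + 0.16x3 with:
  5x1 + 639x2 + 8x3 ≥ 1179   (manganese)
  45.5x1 + 17.4x2 + 2.9x3 ≥ 89   (carbon)
  x1, x2, x3 ≥ 0.
At the optimum only pig iron, silicomanganese are positive (return scrap = 0). The manganese and carbon requirements are met with equality.
That vertex is x1 = 1.254, x2 = 1.835.
Cost = 0.48·1.254 + 1.49·1.835 = 3.3361.

£3.34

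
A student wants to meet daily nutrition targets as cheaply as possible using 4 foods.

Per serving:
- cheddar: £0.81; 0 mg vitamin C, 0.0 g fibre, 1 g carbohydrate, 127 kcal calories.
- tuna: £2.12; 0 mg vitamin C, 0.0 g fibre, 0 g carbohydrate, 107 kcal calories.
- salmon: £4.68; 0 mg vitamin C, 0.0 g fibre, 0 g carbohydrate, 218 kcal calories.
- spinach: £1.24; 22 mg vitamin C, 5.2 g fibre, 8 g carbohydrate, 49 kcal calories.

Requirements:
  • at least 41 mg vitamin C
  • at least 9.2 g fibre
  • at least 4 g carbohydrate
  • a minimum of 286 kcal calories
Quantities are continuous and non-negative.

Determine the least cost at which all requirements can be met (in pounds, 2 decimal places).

£3.55

Let x1 = servings of cheddar, x2 = servings of tuna, x3 = servings of salmon, x4 = servings of spinach.
Minimise 0.81x1 + 2.12x2 + 4.68x3 + 1.24x4 subject to:
  22x4 ≥ 41   (vitamin C)
  5.2x4 ≥ 9.2   (fibre)
  1x1 + 8x4 ≥ 4   (carbohydrate)
  127x1 + 107x2 + 218x3 + 49x4 ≥ 286   (calories)
  x1, x2, x3, x4 ≥ 0.
The optimal basis is {cheddar, spinach}; tuna, salmon drop out. Binding constraints: vitamin C and calories.
So cheddar = 1.533 servings, spinach = 1.864 servings.
Total cost: 0.81·1.533 + 1.24·1.864 = 3.5531.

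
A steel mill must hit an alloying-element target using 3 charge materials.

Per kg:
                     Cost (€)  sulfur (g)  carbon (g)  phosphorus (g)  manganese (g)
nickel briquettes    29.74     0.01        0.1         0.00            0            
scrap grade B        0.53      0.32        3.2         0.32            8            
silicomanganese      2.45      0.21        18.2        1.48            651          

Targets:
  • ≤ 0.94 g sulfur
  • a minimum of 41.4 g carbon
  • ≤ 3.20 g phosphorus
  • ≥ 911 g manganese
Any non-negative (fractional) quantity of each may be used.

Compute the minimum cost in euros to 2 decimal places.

€614.57

This is a linear program. Let x1 = kg of nickel briquettes, x2 = kg of scrap grade B, x3 = kg of silicomanganese.
Minimize 29.74x1 + 0.53x2 + 2.45x3 s.t.:
  0.01x1 + 0.32x2 + 0.21x3 ≤ 0.94   (sulfur)
  0.1x1 + 3.2x2 + 18.2x3 ≥ 41.4   (carbon)
  0.32x2 + 1.48x3 ≤ 3.2   (phosphorus)
  8x2 + 651x3 ≥ 911   (manganese)
  x1, x2, x3 ≥ 0.
At the optimum only nickel briquettes, silicomanganese are positive (scrap grade B = 0). Binding constraints: carbon and phosphorus.
So nickel briquettes = 20.4865 kg, silicomanganese = 2.16216 kg.
Total cost: 29.74·20.4865 + 2.45·2.16216 = 614.5658.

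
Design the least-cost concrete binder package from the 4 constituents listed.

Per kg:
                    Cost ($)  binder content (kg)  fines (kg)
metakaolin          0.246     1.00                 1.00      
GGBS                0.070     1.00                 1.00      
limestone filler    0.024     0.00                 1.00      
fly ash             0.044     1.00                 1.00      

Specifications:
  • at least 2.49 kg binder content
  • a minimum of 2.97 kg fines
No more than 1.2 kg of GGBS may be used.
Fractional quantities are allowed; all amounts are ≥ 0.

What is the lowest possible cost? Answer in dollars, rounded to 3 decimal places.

$0.121

Let x1 = kg of metakaolin, x2 = kg of GGBS, x3 = kg of limestone filler, x4 = kg of fly ash.
Minimise 0.246x1 + 0.07x2 + 0.024x3 + 0.044x4 subject to:
  1x1 + 1x2 + 1x4 ≥ 2.49   (binder content)
  1x1 + 1x2 + 1x3 + 1x4 ≥ 2.97   (fines)
  x2 ≤ 1.2
  x1, x2, x3, x4 ≥ 0.
The minimum-cost mix takes nothing from metakaolin, GGBS — only limestone filler, fly ash. Binding constraints: binder content and fines.
Optimal quantities: limestone filler = 0.48 kg, fly ash = 2.49 kg.
Hence cost = 0.024·0.48 + 0.044·2.49 = $0.12108.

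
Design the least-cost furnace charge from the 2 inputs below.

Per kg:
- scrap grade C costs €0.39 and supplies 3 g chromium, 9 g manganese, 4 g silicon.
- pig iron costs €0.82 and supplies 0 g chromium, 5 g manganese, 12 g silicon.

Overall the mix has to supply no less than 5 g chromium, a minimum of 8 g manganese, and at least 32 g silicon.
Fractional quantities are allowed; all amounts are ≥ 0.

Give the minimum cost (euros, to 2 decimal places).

€2.38

Let x1 = kg of scrap grade C, x2 = kg of pig iron.
min 0.39x1 + 0.82x2 subject to:
  3x1 ≥ 5   (chromium)
  9x1 + 5x2 ≥ 8   (manganese)
  4x1 + 12x2 ≥ 32   (silicon)
  x1, x2 ≥ 0.
Both inputs are positive at the optimum. There the chromium and silicon constraints are tight.
Optimal quantities: scrap grade C = 1.667 kg, pig iron = 2.111 kg.
Total cost: 0.39·1.667 + 0.82·2.111 = 2.3812.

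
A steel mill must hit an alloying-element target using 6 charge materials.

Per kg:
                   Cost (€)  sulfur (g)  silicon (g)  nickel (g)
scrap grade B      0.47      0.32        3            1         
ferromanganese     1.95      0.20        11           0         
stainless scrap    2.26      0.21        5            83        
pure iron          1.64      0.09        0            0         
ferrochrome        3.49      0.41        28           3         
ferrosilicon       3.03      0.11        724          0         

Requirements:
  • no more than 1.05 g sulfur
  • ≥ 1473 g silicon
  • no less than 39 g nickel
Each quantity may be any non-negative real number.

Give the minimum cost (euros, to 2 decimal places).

Set it up as a linear program. Let x1 = kg of scrap grade B, x2 = kg of ferromanganese, x3 = kg of stainless scrap, x4 = kg of pure iron, x5 = kg of ferrochrome, x6 = kg of ferrosilicon.
Minimize 0.47x1 + 1.95x2 + 2.26x3 + 1.64x4 + 3.49x5 + 3.03x6 s.t.:
  0.32x1 + 0.2x2 + 0.21x3 + 0.09x4 + 0.41x5 + 0.11x6 ≤ 1.05   (sulfur)
  3x1 + 11x2 + 5x3 + 28x5 + 724x6 ≥ 1473   (silicon)
  1x1 + 83x3 + 3x5 ≥ 39   (nickel)
  x1, x2, x3, x4, x5, x6 ≥ 0.
The optimal basis is {stainless scrap, ferrosilicon}; scrap grade B, ferromanganese, pure iron, ferrochrome drop out. There the silicon and nickel constraints are tight.
That vertex is x3 = 0.4699, x6 = 2.031.
Objective = 2.26·0.4699 + 3.03·2.031 = 7.2159.

€7.22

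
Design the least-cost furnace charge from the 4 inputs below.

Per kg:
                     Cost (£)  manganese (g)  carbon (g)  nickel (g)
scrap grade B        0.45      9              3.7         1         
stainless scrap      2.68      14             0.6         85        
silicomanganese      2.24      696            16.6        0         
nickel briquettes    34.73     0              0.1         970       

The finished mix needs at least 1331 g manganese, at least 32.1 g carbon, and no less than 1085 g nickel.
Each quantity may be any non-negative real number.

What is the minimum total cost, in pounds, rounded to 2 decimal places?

£37.92

Let x1 = kg of scrap grade B, x2 = kg of stainless scrap, x3 = kg of silicomanganese, x4 = kg of nickel briquettes.
Minimize 0.45x1 + 2.68x2 + 2.24x3 + 34.73x4 s.t.:
  9x1 + 14x2 + 696x3 ≥ 1331   (manganese)
  3.7x1 + 0.6x2 + 16.6x3 + 0.1x4 ≥ 32.1   (carbon)
  1x1 + 85x2 + 970x4 ≥ 1085   (nickel)
  x1, x2, x3, x4 ≥ 0.
The optimal basis is {stainless scrap, silicomanganese}; scrap grade B, nickel briquettes drop out. The manganese and nickel requirements are met with equality.
So stainless scrap = 12.765 kg, silicomanganese = 1.6556 kg.
Cost = 2.68·12.765 + 2.24·1.6556 = 37.9187.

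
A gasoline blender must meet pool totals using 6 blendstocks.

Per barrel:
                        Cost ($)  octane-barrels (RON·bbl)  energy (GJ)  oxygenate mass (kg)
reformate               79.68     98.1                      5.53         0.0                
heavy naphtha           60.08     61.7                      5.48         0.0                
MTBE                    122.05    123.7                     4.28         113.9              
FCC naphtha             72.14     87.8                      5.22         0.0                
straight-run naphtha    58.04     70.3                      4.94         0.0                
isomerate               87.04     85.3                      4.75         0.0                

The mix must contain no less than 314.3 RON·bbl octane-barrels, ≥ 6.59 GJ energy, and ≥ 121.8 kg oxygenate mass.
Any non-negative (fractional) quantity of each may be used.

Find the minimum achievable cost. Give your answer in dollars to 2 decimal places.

$278.36

Let x1 = barrels of reformate, x2 = barrels of heavy naphtha, x3 = barrels of MTBE, x4 = barrels of FCC naphtha, x5 = barrels of straight-run naphtha, x6 = barrels of isomerate.
min 79.68x1 + 60.08x2 + 122.05x3 + 72.14x4 + 58.04x5 + 87.04x6 with:
  98.1x1 + 61.7x2 + 123.7x3 + 87.8x4 + 70.3x5 + 85.3x6 ≥ 314.3   (octane-barrels)
  5.53x1 + 5.48x2 + 4.28x3 + 5.22x4 + 4.94x5 + 4.75x6 ≥ 6.59   (energy)
  113.9x3 ≥ 121.8   (oxygenate mass)
  x1, x2, x3, x4, x5, x6 ≥ 0.
The minimum-cost mix takes nothing from heavy naphtha, FCC naphtha, straight-run naphtha, isomerate — only reformate, MTBE. There the octane-barrels and oxygenate mass constraints are tight.
So reformate = 1.85546 barrels, MTBE = 1.06936 barrels.
Cost = 79.68·1.85546 + 122.05·1.06936 = 278.3584.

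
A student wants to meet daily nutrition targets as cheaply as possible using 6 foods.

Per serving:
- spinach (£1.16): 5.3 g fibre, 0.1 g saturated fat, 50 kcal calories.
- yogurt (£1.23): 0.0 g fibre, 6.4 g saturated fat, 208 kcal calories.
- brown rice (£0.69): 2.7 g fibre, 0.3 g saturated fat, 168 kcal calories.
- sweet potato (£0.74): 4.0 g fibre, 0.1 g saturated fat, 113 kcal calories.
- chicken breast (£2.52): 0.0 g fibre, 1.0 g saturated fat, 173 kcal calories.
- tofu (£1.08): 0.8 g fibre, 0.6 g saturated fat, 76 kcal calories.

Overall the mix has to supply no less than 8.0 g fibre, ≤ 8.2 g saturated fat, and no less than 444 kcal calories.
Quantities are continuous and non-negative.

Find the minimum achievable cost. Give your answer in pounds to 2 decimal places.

£1.93

Let x1 = servings of spinach, x2 = servings of yogurt, x3 = servings of brown rice, x4 = servings of sweet potato, x5 = servings of chicken breast, x6 = servings of tofu.
Minimise 1.16x1 + 1.23x2 + 0.69x3 + 0.74x4 + 2.52x5 + 1.08x6 with:
  5.3x1 + 2.7x3 + 4x4 + 0.8x6 ≥ 8   (fibre)
  0.1x1 + 6.4x2 + 0.3x3 + 0.1x4 + 1x5 + 0.6x6 ≤ 8.2   (saturated fat)
  50x1 + 208x2 + 168x3 + 113x4 + 173x5 + 76x6 ≥ 444   (calories)
  x1, x2, x3, x4, x5, x6 ≥ 0.
The cheapest feasible vertex uses only brown rice, sweet potato; spinach, yogurt, chicken breast, tofu are not used. There the fibre and calories constraints are tight.
That vertex is x3 = 2.377, x4 = 0.3957.
Hence cost = 0.69·2.377 + 0.74·0.3957 = £1.9329.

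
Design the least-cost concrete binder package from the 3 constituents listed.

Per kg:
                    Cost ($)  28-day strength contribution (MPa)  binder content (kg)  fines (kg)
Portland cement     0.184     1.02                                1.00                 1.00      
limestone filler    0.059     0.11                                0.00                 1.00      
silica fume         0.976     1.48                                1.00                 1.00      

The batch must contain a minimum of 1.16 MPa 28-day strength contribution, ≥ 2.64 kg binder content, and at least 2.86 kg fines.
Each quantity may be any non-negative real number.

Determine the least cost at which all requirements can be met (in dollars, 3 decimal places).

$0.499

This is a linear program. Let x1 = kg of Portland cement, x2 = kg of limestone filler, x3 = kg of silica fume.
min 0.184x1 + 0.059x2 + 0.976x3 with:
  1.02x1 + 0.11x2 + 1.48x3 ≥ 1.16   (28-day strength contribution)
  1x1 + 1x3 ≥ 2.64   (binder content)
  1x1 + 1x2 + 1x3 ≥ 2.86   (fines)
  x1, x2, x3 ≥ 0.
The cheapest feasible vertex uses only Portland cement, limestone filler; silica fume is not used. The binder content and fines requirements are met with equality.
Solving gives x1 = 2.64, x2 = 0.22.
Objective = 0.184·2.64 + 0.059·0.22 = 0.49874.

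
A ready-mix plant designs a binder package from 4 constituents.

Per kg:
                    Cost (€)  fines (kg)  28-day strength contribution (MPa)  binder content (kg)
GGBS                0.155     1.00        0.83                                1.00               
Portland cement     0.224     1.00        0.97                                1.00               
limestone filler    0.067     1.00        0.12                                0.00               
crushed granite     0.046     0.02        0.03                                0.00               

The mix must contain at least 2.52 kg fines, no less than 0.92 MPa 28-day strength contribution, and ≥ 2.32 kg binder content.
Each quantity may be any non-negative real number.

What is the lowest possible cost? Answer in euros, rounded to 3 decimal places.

This is a linear program. Let x1 = kg of GGBS, x2 = kg of Portland cement, x3 = kg of limestone filler, x4 = kg of crushed granite.
Minimise 0.155x1 + 0.224x2 + 0.067x3 + 0.046x4 with:
  1x1 + 1x2 + 1x3 + 0.02x4 ≥ 2.52   (fines)
  0.83x1 + 0.97x2 + 0.12x3 + 0.03x4 ≥ 0.92   (28-day strength contribution)
  1x1 + 1x2 ≥ 2.32   (binder content)
  x1, x2, x3, x4 ≥ 0.
The optimal basis is {GGBS, limestone filler}; Portland cement, crushed granite drop out. The fines and binder content requirements are met with equality.
So GGBS = 2.32 kg, limestone filler = 0.2 kg.
Hence cost = 0.155·2.32 + 0.067·0.2 = €0.37300.

€0.373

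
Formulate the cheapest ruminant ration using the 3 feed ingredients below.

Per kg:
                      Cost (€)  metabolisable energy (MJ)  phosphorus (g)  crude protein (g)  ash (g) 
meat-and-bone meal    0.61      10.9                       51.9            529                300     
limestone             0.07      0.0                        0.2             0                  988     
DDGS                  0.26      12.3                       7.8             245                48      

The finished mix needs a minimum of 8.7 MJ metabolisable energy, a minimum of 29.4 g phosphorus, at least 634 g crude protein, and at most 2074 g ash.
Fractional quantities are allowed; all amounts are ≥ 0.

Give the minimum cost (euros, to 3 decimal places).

Let x1 = kg of meat-and-bone meal, x2 = kg of limestone, x3 = kg of DDGS.
min 0.61x1 + 0.07x2 + 0.26x3 s.t.:
  10.9x1 + 12.3x3 ≥ 8.7   (metabolisable energy)
  51.9x1 + 0.2x2 + 7.8x3 ≥ 29.4   (phosphorus)
  529x1 + 245x3 ≥ 634   (crude protein)
  300x1 + 988x2 + 48x3 ≤ 2074   (ash)
  x1, x2, x3 ≥ 0.
The optimal basis is {meat-and-bone meal, DDGS}; limestone drops out. Binding constraints: phosphorus and crude protein.
Solving gives x1 = 0.2629, x3 = 2.02.
Total cost: 0.61·0.2629 + 0.26·2.02 = 0.68557.

€0.686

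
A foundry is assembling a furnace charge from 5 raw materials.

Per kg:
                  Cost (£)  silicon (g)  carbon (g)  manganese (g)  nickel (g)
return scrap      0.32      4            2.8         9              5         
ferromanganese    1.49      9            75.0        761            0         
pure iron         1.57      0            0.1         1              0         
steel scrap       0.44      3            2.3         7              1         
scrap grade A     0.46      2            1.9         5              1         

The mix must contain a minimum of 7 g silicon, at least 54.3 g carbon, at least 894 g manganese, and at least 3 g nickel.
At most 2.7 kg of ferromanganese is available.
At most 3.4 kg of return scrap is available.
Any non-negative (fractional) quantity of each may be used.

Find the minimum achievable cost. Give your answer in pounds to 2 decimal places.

£1.93

Let x1 = kg of return scrap, x2 = kg of ferromanganese, x3 = kg of pure iron, x4 = kg of steel scrap, x5 = kg of scrap grade A.
min 0.32x1 + 1.49x2 + 1.57x3 + 0.44x4 + 0.46x5 subject to:
  4x1 + 9x2 + 3x4 + 2x5 ≥ 7   (silicon)
  2.8x1 + 75x2 + 0.1x3 + 2.3x4 + 1.9x5 ≥ 54.3   (carbon)
  9x1 + 761x2 + 1x3 + 7x4 + 5x5 ≥ 894   (manganese)
  5x1 + 1x4 + 1x5 ≥ 3   (nickel)
  x2 ≤ 2.7
  x1 ≤ 3.4
  x1, x2, x3, x4, x5 ≥ 0.
The optimal basis is {return scrap, ferromanganese}; pure iron, steel scrap, scrap grade A drop out. There the manganese and nickel constraints are tight.
Optimal quantities: return scrap = 0.6 kg, ferromanganese = 1.168 kg.
Objective = 0.32·0.6 + 1.49·1.168 = 1.9323.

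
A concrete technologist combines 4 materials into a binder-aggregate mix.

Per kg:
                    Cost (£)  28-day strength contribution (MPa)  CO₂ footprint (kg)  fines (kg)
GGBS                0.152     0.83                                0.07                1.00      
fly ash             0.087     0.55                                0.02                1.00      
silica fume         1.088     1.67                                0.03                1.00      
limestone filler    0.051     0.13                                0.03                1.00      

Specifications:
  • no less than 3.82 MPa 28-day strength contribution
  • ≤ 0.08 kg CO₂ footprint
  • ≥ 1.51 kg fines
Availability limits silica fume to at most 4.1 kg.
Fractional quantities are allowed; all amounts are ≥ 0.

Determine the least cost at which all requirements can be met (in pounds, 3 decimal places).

Let x1 = kg of GGBS, x2 = kg of fly ash, x3 = kg of silica fume, x4 = kg of limestone filler.
min 0.152x1 + 0.087x2 + 1.088x3 + 0.051x4 s.t.:
  0.83x1 + 0.55x2 + 1.67x3 + 0.13x4 ≥ 3.82   (28-day strength contribution)
  0.07x1 + 0.02x2 + 0.03x3 + 0.03x4 ≤ 0.08   (CO₂ footprint)
  1x1 + 1x2 + 1x3 + 1x4 ≥ 1.51   (fines)
  x3 ≤ 4.1
  x1, x2, x3, x4 ≥ 0.
The optimal basis is {fly ash, silica fume}; GGBS, limestone filler drop out. Binding constraints: 28-day strength contribution and CO₂ footprint.
So fly ash = 1.1243 kg, silica fume = 1.9172 kg.
Total cost: 0.087·1.1243 + 1.088·1.9172 = 2.18373.

£2.184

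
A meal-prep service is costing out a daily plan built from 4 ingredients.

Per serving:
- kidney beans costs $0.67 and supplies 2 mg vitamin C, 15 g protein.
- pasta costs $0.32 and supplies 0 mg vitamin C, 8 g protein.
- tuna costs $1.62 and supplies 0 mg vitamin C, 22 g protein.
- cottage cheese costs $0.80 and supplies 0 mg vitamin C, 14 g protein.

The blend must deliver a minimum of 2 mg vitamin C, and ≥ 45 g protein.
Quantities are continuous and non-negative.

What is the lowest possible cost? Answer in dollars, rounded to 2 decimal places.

This is a linear program. Let x1 = servings of kidney beans, x2 = servings of pasta, x3 = servings of tuna, x4 = servings of cottage cheese.
min 0.67x1 + 0.32x2 + 1.62x3 + 0.8x4 with:
  2x1 ≥ 2   (vitamin C)
  15x1 + 8x2 + 22x3 + 14x4 ≥ 45   (protein)
  x1, x2, x3, x4 ≥ 0.
The cheapest feasible vertex uses only kidney beans, pasta; tuna, cottage cheese are not used. Binding constraints: vitamin C and protein.
That vertex is x1 = 1, x2 = 3.75.
Cost = 0.67·1 + 0.32·3.75 = 1.8700.

$1.87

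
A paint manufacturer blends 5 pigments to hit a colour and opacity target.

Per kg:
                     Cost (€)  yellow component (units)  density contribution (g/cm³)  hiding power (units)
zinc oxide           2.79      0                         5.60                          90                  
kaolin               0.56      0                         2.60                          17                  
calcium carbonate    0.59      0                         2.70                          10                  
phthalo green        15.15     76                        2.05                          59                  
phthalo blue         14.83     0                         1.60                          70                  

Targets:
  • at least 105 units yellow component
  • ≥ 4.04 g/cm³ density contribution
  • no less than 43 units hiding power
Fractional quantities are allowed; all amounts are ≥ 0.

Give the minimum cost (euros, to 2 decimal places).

€21.19

Let x1 = kg of zinc oxide, x2 = kg of kaolin, x3 = kg of calcium carbonate, x4 = kg of phthalo green, x5 = kg of phthalo blue.
Minimise 2.79x1 + 0.56x2 + 0.59x3 + 15.15x4 + 14.83x5 s.t.:
  76x4 ≥ 105   (yellow component)
  5.6x1 + 2.6x2 + 2.7x3 + 2.05x4 + 1.6x5 ≥ 4.04   (density contribution)
  90x1 + 17x2 + 10x3 + 59x4 + 70x5 ≥ 43   (hiding power)
  x1, x2, x3, x4, x5 ≥ 0.
The minimum-cost mix takes nothing from zinc oxide, calcium carbonate, phthalo blue — only kaolin, phthalo green. There the yellow component and density contribution constraints are tight.
That vertex is x2 = 0.46452, x4 = 1.3816.
Hence cost = 0.56·0.46452 + 15.15·1.3816 = €21.1914.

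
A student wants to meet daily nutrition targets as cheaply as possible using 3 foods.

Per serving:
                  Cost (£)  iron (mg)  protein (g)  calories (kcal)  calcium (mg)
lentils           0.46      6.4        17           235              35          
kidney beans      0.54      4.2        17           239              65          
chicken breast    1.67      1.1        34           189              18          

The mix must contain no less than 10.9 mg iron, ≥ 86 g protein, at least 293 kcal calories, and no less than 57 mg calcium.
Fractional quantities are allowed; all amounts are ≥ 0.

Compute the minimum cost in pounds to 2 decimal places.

£2.33

Set it up as a linear program. Let x1 = servings of lentils, x2 = servings of kidney beans, x3 = servings of chicken breast.
Minimise 0.46x1 + 0.54x2 + 1.67x3 s.t.:
  6.4x1 + 4.2x2 + 1.1x3 ≥ 10.9   (iron)
  17x1 + 17x2 + 34x3 ≥ 86   (protein)
  235x1 + 239x2 + 189x3 ≥ 293   (calories)
  35x1 + 65x2 + 18x3 ≥ 57   (calcium)
  x1, x2, x3 ≥ 0.
At the optimum only lentils is positive (kidney beans, chicken breast = 0). There the protein constraint is tight.
That vertex is x1 = 5.059.
Total cost: 0.46·5.059 = 2.3271.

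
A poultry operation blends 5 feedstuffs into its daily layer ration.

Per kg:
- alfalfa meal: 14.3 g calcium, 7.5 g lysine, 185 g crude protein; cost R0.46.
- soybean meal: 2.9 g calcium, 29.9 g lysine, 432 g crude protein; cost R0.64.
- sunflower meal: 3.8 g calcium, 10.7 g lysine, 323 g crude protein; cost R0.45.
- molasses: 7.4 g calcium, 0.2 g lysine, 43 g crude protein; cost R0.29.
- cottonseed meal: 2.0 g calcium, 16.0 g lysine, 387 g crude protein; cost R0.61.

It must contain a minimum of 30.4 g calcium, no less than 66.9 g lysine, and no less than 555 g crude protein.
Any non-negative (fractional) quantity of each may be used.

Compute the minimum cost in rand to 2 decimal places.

Set it up as a linear program. Let x1 = kg of alfalfa meal, x2 = kg of soybean meal, x3 = kg of sunflower meal, x4 = kg of molasses, x5 = kg of cottonseed meal.
Minimize 0.46x1 + 0.64x2 + 0.45x3 + 0.29x4 + 0.61x5 subject to:
  14.3x1 + 2.9x2 + 3.8x3 + 7.4x4 + 2x5 ≥ 30.4   (calcium)
  7.5x1 + 29.9x2 + 10.7x3 + 0.2x4 + 16x5 ≥ 66.9   (lysine)
  185x1 + 432x2 + 323x3 + 43x4 + 387x5 ≥ 555   (crude protein)
  x1, x2, x3, x4, x5 ≥ 0.
The cheapest feasible vertex uses only alfalfa meal, soybean meal; sunflower meal, molasses, cottonseed meal are not used. The calcium and lysine requirements are met with equality.
That vertex is x1 = 1.762, x2 = 1.796.
Objective = 0.46·1.762 + 0.64·1.796 = 1.9600.

R1.96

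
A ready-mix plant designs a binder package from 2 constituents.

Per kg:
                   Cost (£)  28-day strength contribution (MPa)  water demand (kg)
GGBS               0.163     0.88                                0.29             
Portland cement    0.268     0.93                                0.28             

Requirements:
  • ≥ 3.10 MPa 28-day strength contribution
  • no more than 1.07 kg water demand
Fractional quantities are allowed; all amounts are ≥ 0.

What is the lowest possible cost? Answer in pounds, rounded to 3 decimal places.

Let x1 = kg of GGBS, x2 = kg of Portland cement.
Minimise 0.163x1 + 0.268x2 subject to:
  0.88x1 + 0.93x2 ≥ 3.1   (28-day strength contribution)
  0.29x1 + 0.28x2 ≤ 1.07   (water demand)
  x1, x2 ≥ 0.
At the optimum only GGBS is positive (Portland cement = 0). There the 28-day strength contribution constraint is tight.
Solving gives x1 = 3.523.
Cost = 0.163·3.523 = 0.57425.

£0.574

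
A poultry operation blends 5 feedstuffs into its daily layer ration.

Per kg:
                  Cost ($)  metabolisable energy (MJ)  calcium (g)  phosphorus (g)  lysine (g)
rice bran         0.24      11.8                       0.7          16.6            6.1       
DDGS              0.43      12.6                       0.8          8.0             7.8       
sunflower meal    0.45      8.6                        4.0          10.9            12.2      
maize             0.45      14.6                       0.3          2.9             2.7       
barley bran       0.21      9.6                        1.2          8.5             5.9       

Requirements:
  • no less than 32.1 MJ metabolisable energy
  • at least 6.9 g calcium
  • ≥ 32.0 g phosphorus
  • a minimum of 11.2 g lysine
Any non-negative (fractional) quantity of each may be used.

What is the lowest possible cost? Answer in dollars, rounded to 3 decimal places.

$0.963

Let x1 = kg of rice bran, x2 = kg of DDGS, x3 = kg of sunflower meal, x4 = kg of maize, x5 = kg of barley bran.
min 0.24x1 + 0.43x2 + 0.45x3 + 0.45x4 + 0.21x5 with:
  11.8x1 + 12.6x2 + 8.6x3 + 14.6x4 + 9.6x5 ≥ 32.1   (metabolisable energy)
  0.7x1 + 0.8x2 + 4x3 + 0.3x4 + 1.2x5 ≥ 6.9   (calcium)
  16.6x1 + 8x2 + 10.9x3 + 2.9x4 + 8.5x5 ≥ 32   (phosphorus)
  6.1x1 + 7.8x2 + 12.2x3 + 2.7x4 + 5.9x5 ≥ 11.2   (lysine)
  x1, x2, x3, x4, x5 ≥ 0.
At the optimum only rice bran, sunflower meal, barley bran are positive (DDGS, maize = 0). There the metabolisable energy, calcium, phosphorus constraints are tight.
Optimal quantities: rice bran = 0.04768 kg, sunflower meal = 0.9998 kg, barley bran = 2.389 kg.
Objective = 0.24·0.04768 + 0.45·0.9998 + 0.21·2.389 = 0.96304.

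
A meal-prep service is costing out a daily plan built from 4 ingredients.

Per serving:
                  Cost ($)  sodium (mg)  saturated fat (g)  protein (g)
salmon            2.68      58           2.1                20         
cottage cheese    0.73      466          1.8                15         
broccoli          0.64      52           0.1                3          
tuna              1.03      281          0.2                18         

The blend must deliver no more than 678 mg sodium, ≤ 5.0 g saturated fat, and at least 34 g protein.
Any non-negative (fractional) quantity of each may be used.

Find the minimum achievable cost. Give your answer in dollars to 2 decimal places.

Treat it as an LP. Let x1 = servings of salmon, x2 = servings of cottage cheese, x3 = servings of broccoli, x4 = servings of tuna.
min 2.68x1 + 0.73x2 + 0.64x3 + 1.03x4 with:
  58x1 + 466x2 + 52x3 + 281x4 ≤ 678   (sodium)
  2.1x1 + 1.8x2 + 0.1x3 + 0.2x4 ≤ 5   (saturated fat)
  20x1 + 15x2 + 3x3 + 18x4 ≥ 34   (protein)
  x1, x2, x3, x4 ≥ 0.
The optimal basis is {cottage cheese, tuna}; salmon, broccoli drop out. Binding constraints: sodium and protein.
Solving gives x2 = 0.635, x4 = 1.36.
Cost = 0.73·0.635 + 1.03·1.36 = 1.8644.

$1.86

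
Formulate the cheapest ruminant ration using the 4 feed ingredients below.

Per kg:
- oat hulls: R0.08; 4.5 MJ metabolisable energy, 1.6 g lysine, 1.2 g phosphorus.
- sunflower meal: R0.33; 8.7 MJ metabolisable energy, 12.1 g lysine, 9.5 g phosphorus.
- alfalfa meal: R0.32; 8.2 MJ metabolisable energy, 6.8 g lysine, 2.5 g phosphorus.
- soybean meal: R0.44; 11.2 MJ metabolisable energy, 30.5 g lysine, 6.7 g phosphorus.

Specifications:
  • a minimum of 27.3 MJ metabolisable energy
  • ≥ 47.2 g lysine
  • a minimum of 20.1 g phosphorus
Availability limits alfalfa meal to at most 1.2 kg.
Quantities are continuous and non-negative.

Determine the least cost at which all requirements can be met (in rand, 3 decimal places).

R0.946

Treat it as an LP. Let x1 = kg of oat hulls, x2 = kg of sunflower meal, x3 = kg of alfalfa meal, x4 = kg of soybean meal.
min 0.08x1 + 0.33x2 + 0.32x3 + 0.44x4 s.t.:
  4.5x1 + 8.7x2 + 8.2x3 + 11.2x4 ≥ 27.3   (metabolisable energy)
  1.6x1 + 12.1x2 + 6.8x3 + 30.5x4 ≥ 47.2   (lysine)
  1.2x1 + 9.5x2 + 2.5x3 + 6.7x4 ≥ 20.1   (phosphorus)
  x3 ≤ 1.2
  x1, x2, x3, x4 ≥ 0.
The optimal basis is {oat hulls, sunflower meal, soybean meal}; alfalfa meal drops out. Binding constraints: metabolisable energy, lysine, phosphorus.
So oat hulls = 1.156 kg, sunflower meal = 1.279 kg, soybean meal = 0.9795 kg.
Hence cost = 0.08·1.156 + 0.33·1.279 + 0.44·0.9795 = R0.94553.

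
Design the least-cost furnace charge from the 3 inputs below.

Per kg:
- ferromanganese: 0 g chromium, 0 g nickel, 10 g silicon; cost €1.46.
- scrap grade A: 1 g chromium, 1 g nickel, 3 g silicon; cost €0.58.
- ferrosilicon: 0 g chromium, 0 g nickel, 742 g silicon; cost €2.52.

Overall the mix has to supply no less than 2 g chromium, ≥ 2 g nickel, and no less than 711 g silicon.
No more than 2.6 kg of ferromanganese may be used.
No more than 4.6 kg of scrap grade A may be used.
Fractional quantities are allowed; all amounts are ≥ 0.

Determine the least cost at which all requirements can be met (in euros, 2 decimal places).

€3.55

Treat it as an LP. Let x1 = kg of ferromanganese, x2 = kg of scrap grade A, x3 = kg of ferrosilicon.
Minimise 1.46x1 + 0.58x2 + 2.52x3 with:
  1x2 ≥ 2   (chromium)
  1x2 ≥ 2   (nickel)
  10x1 + 3x2 + 742x3 ≥ 711   (silicon)
  x1 ≤ 2.6
  x2 ≤ 4.6
  x1, x2, x3 ≥ 0.
The cheapest feasible vertex uses only scrap grade A, ferrosilicon; ferromanganese is not used. Binding constraints: chromium, nickel, silicon.
That vertex is x2 = 2, x3 = 0.9501.
Hence cost = 0.58·2 + 2.52·0.9501 = €3.5543.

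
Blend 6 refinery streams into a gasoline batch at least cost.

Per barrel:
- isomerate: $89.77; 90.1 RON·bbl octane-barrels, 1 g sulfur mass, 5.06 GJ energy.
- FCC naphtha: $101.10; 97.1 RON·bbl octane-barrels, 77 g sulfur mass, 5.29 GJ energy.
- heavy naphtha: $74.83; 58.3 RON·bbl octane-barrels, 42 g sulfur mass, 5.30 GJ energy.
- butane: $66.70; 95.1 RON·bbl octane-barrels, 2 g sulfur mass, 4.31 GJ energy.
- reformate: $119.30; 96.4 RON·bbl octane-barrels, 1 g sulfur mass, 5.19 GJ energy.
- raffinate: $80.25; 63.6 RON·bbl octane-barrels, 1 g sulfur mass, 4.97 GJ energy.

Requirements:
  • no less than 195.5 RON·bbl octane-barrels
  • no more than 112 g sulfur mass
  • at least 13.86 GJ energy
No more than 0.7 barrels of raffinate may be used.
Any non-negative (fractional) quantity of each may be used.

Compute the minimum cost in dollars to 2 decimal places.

$200.97

This is a linear program. Let x1 = barrels of isomerate, x2 = barrels of FCC naphtha, x3 = barrels of heavy naphtha, x4 = barrels of butane, x5 = barrels of reformate, x6 = barrels of raffinate.
Minimize 89.77x1 + 101.1x2 + 74.83x3 + 66.7x4 + 119.3x5 + 80.25x6 s.t.:
  90.1x1 + 97.1x2 + 58.3x3 + 95.1x4 + 96.4x5 + 63.6x6 ≥ 195.5   (octane-barrels)
  1x1 + 77x2 + 42x3 + 2x4 + 1x5 + 1x6 ≤ 112   (sulfur mass)
  5.06x1 + 5.29x2 + 5.3x3 + 4.31x4 + 5.19x5 + 4.97x6 ≥ 13.86   (energy)
  x6 ≤ 0.7
  x1, x2, x3, x4, x5, x6 ≥ 0.
The cheapest feasible vertex uses only heavy naphtha, butane; isomerate, FCC naphtha, reformate, raffinate are not used. There the octane-barrels and energy constraints are tight.
Optimal quantities: heavy naphtha = 1.8812 barrels, butane = 0.9025 barrels.
Total cost: 74.83·1.8812 + 66.7·0.9025 = 200.9669.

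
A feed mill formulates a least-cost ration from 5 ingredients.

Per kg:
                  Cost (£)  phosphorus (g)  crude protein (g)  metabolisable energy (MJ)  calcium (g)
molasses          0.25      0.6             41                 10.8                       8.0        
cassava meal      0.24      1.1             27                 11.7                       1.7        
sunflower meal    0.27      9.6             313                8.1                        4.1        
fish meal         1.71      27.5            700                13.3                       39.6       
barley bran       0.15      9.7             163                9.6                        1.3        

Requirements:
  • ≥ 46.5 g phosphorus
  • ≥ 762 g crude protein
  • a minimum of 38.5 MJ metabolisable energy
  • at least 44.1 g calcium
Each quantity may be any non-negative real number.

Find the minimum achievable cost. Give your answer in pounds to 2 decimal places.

£1.87

Let x1 = kg of molasses, x2 = kg of cassava meal, x3 = kg of sunflower meal, x4 = kg of fish meal, x5 = kg of barley bran.
Minimise 0.25x1 + 0.24x2 + 0.27x3 + 1.71x4 + 0.15x5 s.t.:
  0.6x1 + 1.1x2 + 9.6x3 + 27.5x4 + 9.7x5 ≥ 46.5   (phosphorus)
  41x1 + 27x2 + 313x3 + 700x4 + 163x5 ≥ 762   (crude protein)
  10.8x1 + 11.7x2 + 8.1x3 + 13.3x4 + 9.6x5 ≥ 38.5   (metabolisable energy)
  8x1 + 1.7x2 + 4.1x3 + 39.6x4 + 1.3x5 ≥ 44.1   (calcium)
  x1, x2, x3, x4, x5 ≥ 0.
At the optimum only molasses, barley bran are positive (cassava meal, sunflower meal, fish meal = 0). There the phosphorus and calcium constraints are tight.
Solving gives x1 = 4.782, x5 = 4.498.
Cost = 0.25·4.782 + 0.15·4.498 = 1.8702.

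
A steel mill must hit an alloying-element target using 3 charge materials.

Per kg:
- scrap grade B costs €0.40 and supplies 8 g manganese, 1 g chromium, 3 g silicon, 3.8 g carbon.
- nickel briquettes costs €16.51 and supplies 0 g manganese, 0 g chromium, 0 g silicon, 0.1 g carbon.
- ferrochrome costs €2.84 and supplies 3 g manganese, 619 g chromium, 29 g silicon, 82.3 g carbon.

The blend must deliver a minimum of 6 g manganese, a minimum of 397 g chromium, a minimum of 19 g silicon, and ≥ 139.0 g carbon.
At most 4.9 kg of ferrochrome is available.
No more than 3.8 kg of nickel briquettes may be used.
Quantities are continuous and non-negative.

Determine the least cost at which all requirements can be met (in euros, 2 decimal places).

Treat it as an LP. Let x1 = kg of scrap grade B, x2 = kg of nickel briquettes, x3 = kg of ferrochrome.
Minimize 0.4x1 + 16.51x2 + 2.84x3 with:
  8x1 + 3x3 ≥ 6   (manganese)
  1x1 + 619x3 ≥ 397   (chromium)
  3x1 + 29x3 ≥ 19   (silicon)
  3.8x1 + 0.1x2 + 82.3x3 ≥ 139   (carbon)
  x3 ≤ 4.9
  x2 ≤ 3.8
  x1, x2, x3 ≥ 0.
The optimal basis is {scrap grade B, ferrochrome}; nickel briquettes drops out. There the manganese and carbon constraints are tight.
Optimal quantities: scrap grade B = 0.1187 kg, ferrochrome = 1.683 kg.
Hence cost = 0.4·0.1187 + 2.84·1.683 = €4.8272.

€4.83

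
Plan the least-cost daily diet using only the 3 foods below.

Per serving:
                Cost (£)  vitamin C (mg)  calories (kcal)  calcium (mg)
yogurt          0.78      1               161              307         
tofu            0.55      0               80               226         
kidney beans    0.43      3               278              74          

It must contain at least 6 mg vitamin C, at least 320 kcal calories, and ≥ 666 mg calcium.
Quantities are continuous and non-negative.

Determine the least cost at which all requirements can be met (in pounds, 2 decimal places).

£2.03

Treat it as an LP. Let x1 = servings of yogurt, x2 = servings of tofu, x3 = servings of kidney beans.
Minimize 0.78x1 + 0.55x2 + 0.43x3 s.t.:
  1x1 + 3x3 ≥ 6   (vitamin C)
  161x1 + 80x2 + 278x3 ≥ 320   (calories)
  307x1 + 226x2 + 74x3 ≥ 666   (calcium)
  x1, x2, x3 ≥ 0.
The minimum-cost mix takes nothing from tofu — only yogurt, kidney beans. There the vitamin C and calcium constraints are tight.
Solving gives x1 = 1.835, x3 = 1.388.
Cost = 0.78·1.835 + 0.43·1.388 = 2.0281.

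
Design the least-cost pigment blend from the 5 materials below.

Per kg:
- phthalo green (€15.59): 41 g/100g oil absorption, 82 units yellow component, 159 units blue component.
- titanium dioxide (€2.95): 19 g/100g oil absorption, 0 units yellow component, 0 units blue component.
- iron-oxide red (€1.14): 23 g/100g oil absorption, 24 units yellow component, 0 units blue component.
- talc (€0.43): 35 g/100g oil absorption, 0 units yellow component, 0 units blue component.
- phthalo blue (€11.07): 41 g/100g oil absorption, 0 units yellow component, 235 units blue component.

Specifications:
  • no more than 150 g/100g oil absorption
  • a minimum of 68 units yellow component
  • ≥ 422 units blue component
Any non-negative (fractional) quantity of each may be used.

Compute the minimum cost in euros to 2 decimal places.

€23.11

Set it up as a linear program. Let x1 = kg of phthalo green, x2 = kg of titanium dioxide, x3 = kg of iron-oxide red, x4 = kg of talc, x5 = kg of phthalo blue.
Minimize 15.59x1 + 2.95x2 + 1.14x3 + 0.43x4 + 11.07x5 with:
  41x1 + 19x2 + 23x3 + 35x4 + 41x5 ≤ 150   (oil absorption)
  82x1 + 24x3 ≥ 68   (yellow component)
  159x1 + 235x5 ≥ 422   (blue component)
  x1, x2, x3, x4, x5 ≥ 0.
The optimal basis is {iron-oxide red, phthalo blue}; phthalo green, titanium dioxide, talc drop out. Binding constraints: yellow component and blue component.
That vertex is x3 = 2.833, x5 = 1.796.
Objective = 1.14·2.833 + 11.07·1.796 = 23.1113.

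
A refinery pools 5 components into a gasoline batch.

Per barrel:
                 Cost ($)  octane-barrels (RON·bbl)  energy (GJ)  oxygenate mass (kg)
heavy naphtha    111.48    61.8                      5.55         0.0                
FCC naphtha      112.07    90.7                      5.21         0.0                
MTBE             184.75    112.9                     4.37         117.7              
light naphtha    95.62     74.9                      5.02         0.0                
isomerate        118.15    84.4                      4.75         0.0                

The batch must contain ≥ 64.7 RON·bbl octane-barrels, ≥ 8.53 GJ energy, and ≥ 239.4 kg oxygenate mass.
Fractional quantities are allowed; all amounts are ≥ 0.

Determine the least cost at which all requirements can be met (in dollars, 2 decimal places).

Let x1 = barrels of heavy naphtha, x2 = barrels of FCC naphtha, x3 = barrels of MTBE, x4 = barrels of light naphtha, x5 = barrels of isomerate.
Minimise 111.48x1 + 112.07x2 + 184.75x3 + 95.62x4 + 118.15x5 subject to:
  61.8x1 + 90.7x2 + 112.9x3 + 74.9x4 + 84.4x5 ≥ 64.7   (octane-barrels)
  5.55x1 + 5.21x2 + 4.37x3 + 5.02x4 + 4.75x5 ≥ 8.53   (energy)
  117.7x3 ≥ 239.4   (oxygenate mass)
  x1, x2, x3, x4, x5 ≥ 0.
The minimum-cost mix takes nothing from heavy naphtha, FCC naphtha, light naphtha, isomerate — only MTBE. Binding constraint: oxygenate mass.
That vertex is x3 = 2.034.
Total cost: 184.75·2.034 = 375.7815.

$375.78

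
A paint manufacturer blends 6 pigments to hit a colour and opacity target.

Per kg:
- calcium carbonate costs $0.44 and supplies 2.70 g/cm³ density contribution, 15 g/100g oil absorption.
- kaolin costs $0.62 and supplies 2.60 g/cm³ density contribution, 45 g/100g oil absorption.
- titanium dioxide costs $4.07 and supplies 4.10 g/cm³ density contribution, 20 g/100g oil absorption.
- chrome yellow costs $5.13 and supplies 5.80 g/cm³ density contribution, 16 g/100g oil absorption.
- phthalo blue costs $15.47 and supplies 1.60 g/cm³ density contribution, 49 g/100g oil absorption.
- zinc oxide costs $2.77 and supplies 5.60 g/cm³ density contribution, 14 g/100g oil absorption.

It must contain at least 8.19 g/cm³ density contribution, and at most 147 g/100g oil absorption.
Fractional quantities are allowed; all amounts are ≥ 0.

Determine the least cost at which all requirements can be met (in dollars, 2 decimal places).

$1.33

Let x1 = kg of calcium carbonate, x2 = kg of kaolin, x3 = kg of titanium dioxide, x4 = kg of chrome yellow, x5 = kg of phthalo blue, x6 = kg of zinc oxide.
min 0.44x1 + 0.62x2 + 4.07x3 + 5.13x4 + 15.47x5 + 2.77x6 with:
  2.7x1 + 2.6x2 + 4.1x3 + 5.8x4 + 1.6x5 + 5.6x6 ≥ 8.19   (density contribution)
  15x1 + 45x2 + 20x3 + 16x4 + 49x5 + 14x6 ≤ 147   (oil absorption)
  x1, x2, x3, x4, x5, x6 ≥ 0.
The cheapest feasible vertex uses only calcium carbonate; kaolin, titanium dioxide, chrome yellow, phthalo blue, zinc oxide are not used. Binding constraint: density contribution.
Optimal quantities: calcium carbonate = 3.033 kg.
Hence cost = 0.44·3.033 = $1.3345.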